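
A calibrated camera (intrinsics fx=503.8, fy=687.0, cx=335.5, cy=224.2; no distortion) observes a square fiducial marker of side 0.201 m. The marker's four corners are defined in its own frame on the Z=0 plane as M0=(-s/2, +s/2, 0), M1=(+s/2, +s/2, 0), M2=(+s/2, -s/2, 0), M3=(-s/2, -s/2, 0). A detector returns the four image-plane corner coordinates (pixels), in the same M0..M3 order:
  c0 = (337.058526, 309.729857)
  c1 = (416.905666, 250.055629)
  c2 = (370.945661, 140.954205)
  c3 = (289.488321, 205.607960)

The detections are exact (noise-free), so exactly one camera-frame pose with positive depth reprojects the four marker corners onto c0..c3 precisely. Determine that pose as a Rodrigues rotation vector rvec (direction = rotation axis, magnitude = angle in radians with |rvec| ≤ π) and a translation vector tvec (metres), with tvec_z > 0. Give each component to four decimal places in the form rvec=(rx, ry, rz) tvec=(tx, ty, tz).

Intrinsics K: fx=503.8, fy=687.0, cx=335.5, cy=224.2
Marker side s = 0.201 m; corners in marker frame (Z=0):
  M0 = (-0.1005, +0.1005, 0)
  M1 = (+0.1005, +0.1005, 0)
  M2 = (+0.1005, -0.1005, 0)
  M3 = (-0.1005, -0.1005, 0)
Detected image corners:
  c0 = (337.058526, 309.729857) px
  c1 = (416.905666, 250.055629) px
  c2 = (370.945661, 140.954205) px
  c3 = (289.488321, 205.607960) px
Planar DLT: solve 8×8 A·h = b for H (H[2,2]=1):
  H  [+355.08311 +294.56795 +353.48222]
  H  [-338.59765 +569.87959 +227.93129]
  H  [-0.13038 +0.17492 +1.00000]
B = K⁻¹H; ‖b₁‖=0.920036, ‖b₂‖=0.920036; λ = 2/(‖b₁‖+‖b₂‖) = 1.086914, sign → tz>0 ⇒ λ=+1.086914
r₁ = λ·B[:,0] = (+0.86044,-0.48945,-0.14171); r₂ = λ·B[:,1] = (+0.50890,+0.83957,+0.19013)
r₃ = r₁×r₂ = (+0.02592,-0.23571,+0.97148); SVD([r₁ r₂ r₃]) → R = UVᵀ:
  R  [+0.86044 +0.50890 +0.02592]
  R  [-0.48945 +0.83957 -0.23571]
  R  [-0.14171 +0.19013 +0.97148]
t = (+0.03880, +0.00590, +1.08691) m
tr R = 2.671484; θ = arccos((tr R − 1)/2) = 0.581314 rad = 33.307°
axis k = ((R−Rᵀ)₃₂, (R−Rᵀ)₁₃, (R−Rᵀ)₂₁) / (2 sinθ) = (+0.387743, +0.152630, -0.909043)
rvec = θ·k = (+0.225400, +0.088726, -0.528439)

rvec=(0.2254, 0.0887, -0.5284) tvec=(0.0388, 0.0059, 1.0869)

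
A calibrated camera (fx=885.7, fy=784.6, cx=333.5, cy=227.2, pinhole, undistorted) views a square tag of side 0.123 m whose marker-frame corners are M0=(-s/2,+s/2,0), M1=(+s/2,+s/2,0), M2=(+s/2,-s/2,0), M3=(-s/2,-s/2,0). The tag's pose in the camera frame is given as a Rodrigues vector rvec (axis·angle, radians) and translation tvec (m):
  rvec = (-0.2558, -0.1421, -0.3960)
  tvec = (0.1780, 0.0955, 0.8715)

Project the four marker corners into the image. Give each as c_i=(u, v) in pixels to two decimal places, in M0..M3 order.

Intrinsics K: fx=885.7, fy=784.6, cx=333.5, cy=227.2
Marker side s = 0.123 m; corners in marker frame (Z=0):
  M0 = (-0.0615, +0.0615, 0)
  M1 = (+0.0615, +0.0615, 0)
  M2 = (+0.0615, -0.0615, 0)
  M3 = (-0.0615, -0.0615, 0)
rvec = (-0.2558, -0.1421, -0.3960), |rvec| = θ = 0.49238 rad = 28.212°
Rodrigues: sinθ=0.47273, 1−cosθ=0.11879; R = I + sinθ·[k]× + (1−cosθ)·[k]×²:
    [+0.91327 +0.39800 -0.08679]
    [-0.36238 +0.89110 +0.27316]
    [+0.18606 -0.21802 +0.95804]
t = (0.1780, 0.0955, 0.8715) m
M0: Pc = R·M0+t = (+0.14631, +0.17259, +0.84665); u = 885.7·(+0.14631)/0.84665 + 333.5 = 486.5595, v = 784.6·(+0.17259)/0.84665 + 227.2 = 387.1405
M1: Pc = R·M1+t = (+0.25864, +0.12802, +0.86953); u = 885.7·(+0.25864)/0.86953 + 333.5 = 596.9516, v = 784.6·(+0.12802)/0.86953 + 227.2 = 342.7119
M2: Pc = R·M2+t = (+0.20969, +0.01841, +0.89635); u = 885.7·(+0.20969)/0.89635 + 333.5 = 540.6974, v = 784.6·(+0.01841)/0.89635 + 227.2 = 243.3154
M3: Pc = R·M3+t = (+0.09736, +0.06298, +0.87347); u = 885.7·(+0.09736)/0.87347 + 333.5 = 432.2205, v = 784.6·(+0.06298)/0.87347 + 227.2 = 283.7758

c0=(486.56, 387.14) c1=(596.95, 342.71) c2=(540.70, 243.32) c3=(432.22, 283.78)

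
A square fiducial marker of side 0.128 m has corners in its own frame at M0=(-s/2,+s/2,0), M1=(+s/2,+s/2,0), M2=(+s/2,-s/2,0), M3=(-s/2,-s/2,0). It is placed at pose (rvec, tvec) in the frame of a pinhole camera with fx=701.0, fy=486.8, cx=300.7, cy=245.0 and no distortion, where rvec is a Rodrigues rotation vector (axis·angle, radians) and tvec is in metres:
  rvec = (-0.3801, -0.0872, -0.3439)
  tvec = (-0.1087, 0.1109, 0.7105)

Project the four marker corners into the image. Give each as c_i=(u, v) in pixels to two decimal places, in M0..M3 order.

c0=(149.20, 378.88) c1=(274.00, 347.36) c2=(233.92, 268.04) c3=(115.77, 295.55)

Intrinsics K: fx=701.0, fy=486.8, cx=300.7, cy=245.0
Marker side s = 0.128 m; corners in marker frame (Z=0):
  M0 = (-0.0640, +0.0640, 0)
  M1 = (+0.0640, +0.0640, 0)
  M2 = (+0.0640, -0.0640, 0)
  M3 = (-0.0640, -0.0640, 0)
rvec = (-0.3801, -0.0872, -0.3439), |rvec| = θ = 0.51995 rad = 29.791°
Rodrigues: sinθ=0.49684, 1−cosθ=0.13216; R = I + sinθ·[k]× + (1−cosθ)·[k]×²:
    [+0.93847 +0.34482 -0.01942]
    [-0.31241 +0.87156 +0.37786]
    [+0.14722 -0.34854 +0.92566]
t = (-0.1087, 0.1109, 0.7105) m
M0: Pc = R·M0+t = (-0.14669, +0.18667, +0.67877); u = 701.0·(-0.14669)/0.67877 + 300.7 = 149.2020, v = 486.8·(+0.18667)/0.67877 + 245.0 = 378.8787
M1: Pc = R·M1+t = (-0.02657, +0.14669, +0.69762); u = 701.0·(-0.02657)/0.69762 + 300.7 = 274.0013, v = 486.8·(+0.14669)/0.69762 + 245.0 = 347.3581
M2: Pc = R·M2+t = (-0.07071, +0.03513, +0.74223); u = 701.0·(-0.07071)/0.74223 + 300.7 = 233.9215, v = 486.8·(+0.03513)/0.74223 + 245.0 = 268.0377
M3: Pc = R·M3+t = (-0.19083, +0.07511, +0.72338); u = 701.0·(-0.19083)/0.72338 + 300.7 = 115.7749, v = 486.8·(+0.07511)/0.72338 + 245.0 = 295.5480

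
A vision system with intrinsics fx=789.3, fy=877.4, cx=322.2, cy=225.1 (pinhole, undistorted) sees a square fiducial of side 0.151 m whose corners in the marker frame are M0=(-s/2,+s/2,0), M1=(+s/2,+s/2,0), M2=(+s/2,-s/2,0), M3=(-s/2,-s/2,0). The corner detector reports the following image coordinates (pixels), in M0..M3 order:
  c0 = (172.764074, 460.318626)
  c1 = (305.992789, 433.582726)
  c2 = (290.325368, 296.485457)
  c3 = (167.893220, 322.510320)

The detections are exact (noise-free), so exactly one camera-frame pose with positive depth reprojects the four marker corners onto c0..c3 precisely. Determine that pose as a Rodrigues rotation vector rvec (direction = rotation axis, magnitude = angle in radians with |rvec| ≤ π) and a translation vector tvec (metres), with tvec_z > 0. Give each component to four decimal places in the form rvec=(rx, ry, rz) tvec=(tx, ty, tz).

Intrinsics K: fx=789.3, fy=877.4, cx=322.2, cy=225.1
Marker side s = 0.151 m; corners in marker frame (Z=0):
  M0 = (-0.0755, +0.0755, 0)
  M1 = (+0.0755, +0.0755, 0)
  M2 = (+0.0755, -0.0755, 0)
  M3 = (-0.0755, -0.0755, 0)
Detected image corners:
  c0 = (172.764074, 460.318626) px
  c1 = (305.992789, 433.582726) px
  c2 = (290.325368, 296.485457) px
  c3 = (167.893220, 322.510320) px
Planar DLT: solve 8×8 A·h = b for H (H[2,2]=1):
  H  [+828.20364 -61.85375 +233.68191]
  H  [-201.83153 +700.92799 +375.42365]
  H  [-0.07198 -0.55356 +1.00000]
B = K⁻¹H; ‖b₁‖=1.101579, ‖b₂‖=1.101579; λ = 2/(‖b₁‖+‖b₂‖) = 0.907788, sign → tz>0 ⇒ λ=+0.907788
r₁ = λ·B[:,0] = (+0.97921,-0.19206,-0.06534); r₂ = λ·B[:,1] = (+0.13399,+0.85412,-0.50251)
r₃ = r₁×r₂ = (+0.15232,+0.48331,+0.86210); SVD([r₁ r₂ r₃]) → R = UVᵀ:
  R  [+0.97921 +0.13399 +0.15232]
  R  [-0.19206 +0.85412 +0.48331]
  R  [-0.06534 -0.50251 +0.86210]
t = (-0.10181, +0.15553, +0.90779) m
tr R = 2.695429; θ = arccos((tr R − 1)/2) = 0.559135 rad = 32.036°
axis k = ((R−Rᵀ)₃₂, (R−Rᵀ)₁₃, (R−Rᵀ)₂₁) / (2 sinθ) = (-0.929222, +0.205172, -0.307330)
rvec = θ·k = (-0.519560, +0.114719, -0.171839)

rvec=(-0.5196, 0.1147, -0.1718) tvec=(-0.1018, 0.1555, 0.9078)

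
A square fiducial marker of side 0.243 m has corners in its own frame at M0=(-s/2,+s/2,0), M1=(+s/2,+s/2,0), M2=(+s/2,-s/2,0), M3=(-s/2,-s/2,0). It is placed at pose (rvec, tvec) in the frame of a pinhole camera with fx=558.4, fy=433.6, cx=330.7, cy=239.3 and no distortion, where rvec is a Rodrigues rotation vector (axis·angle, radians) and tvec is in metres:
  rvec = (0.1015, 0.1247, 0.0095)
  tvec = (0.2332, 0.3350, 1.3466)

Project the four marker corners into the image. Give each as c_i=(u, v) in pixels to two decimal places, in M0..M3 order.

Intrinsics K: fx=558.4, fy=433.6, cx=330.7, cy=239.3
Marker side s = 0.243 m; corners in marker frame (Z=0):
  M0 = (-0.1215, +0.1215, 0)
  M1 = (+0.1215, +0.1215, 0)
  M2 = (+0.1215, -0.1215, 0)
  M3 = (-0.1215, -0.1215, 0)
rvec = (0.1015, 0.1247, 0.0095), |rvec| = θ = 0.16107 rad = 9.228°
Rodrigues: sinθ=0.16037, 1−cosθ=0.01294; R = I + sinθ·[k]× + (1−cosθ)·[k]×²:
    [+0.99220 -0.00314 +0.12464]
    [+0.01577 +0.99481 -0.10047]
    [-0.12368 +0.10165 +0.98710]
t = (0.2332, 0.3350, 1.3466) m
M0: Pc = R·M0+t = (+0.11227, +0.45395, +1.37398); u = 558.4·(+0.11227)/1.37398 + 330.7 = 376.3262, v = 433.6·(+0.45395)/1.37398 + 239.3 = 382.5587
M1: Pc = R·M1+t = (+0.35337, +0.45779, +1.34392); u = 558.4·(+0.35337)/1.34392 + 330.7 = 477.5251, v = 433.6·(+0.45779)/1.34392 + 239.3 = 386.9990
M2: Pc = R·M2+t = (+0.35413, +0.21605, +1.31922); u = 558.4·(+0.35413)/1.31922 + 330.7 = 480.5977, v = 433.6·(+0.21605)/1.31922 + 239.3 = 310.3099
M3: Pc = R·M3+t = (+0.11303, +0.21221, +1.34928); u = 558.4·(+0.11303)/1.34928 + 330.7 = 377.4777, v = 433.6·(+0.21221)/1.34928 + 239.3 = 307.4964

c0=(376.33, 382.56) c1=(477.53, 387.00) c2=(480.60, 310.31) c3=(377.48, 307.50)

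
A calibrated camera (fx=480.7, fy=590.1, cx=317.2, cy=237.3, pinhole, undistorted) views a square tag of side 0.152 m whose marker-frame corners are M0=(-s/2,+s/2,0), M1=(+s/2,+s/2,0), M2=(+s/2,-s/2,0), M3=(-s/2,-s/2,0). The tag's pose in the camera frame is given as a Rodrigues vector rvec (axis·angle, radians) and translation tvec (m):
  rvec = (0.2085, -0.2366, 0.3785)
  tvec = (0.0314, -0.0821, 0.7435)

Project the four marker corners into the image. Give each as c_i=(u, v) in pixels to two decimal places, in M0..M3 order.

c0=(273.63, 206.13) c1=(360.91, 246.98) c2=(399.96, 138.90) c3=(311.98, 90.55)

Intrinsics K: fx=480.7, fy=590.1, cx=317.2, cy=237.3
Marker side s = 0.152 m; corners in marker frame (Z=0):
  M0 = (-0.0760, +0.0760, 0)
  M1 = (+0.0760, +0.0760, 0)
  M2 = (+0.0760, -0.0760, 0)
  M3 = (-0.0760, -0.0760, 0)
rvec = (0.2085, -0.2366, 0.3785), |rvec| = θ = 0.49266 rad = 28.227°
Rodrigues: sinθ=0.47297, 1−cosθ=0.11892; R = I + sinθ·[k]× + (1−cosθ)·[k]×²:
    [+0.90238 -0.38754 -0.18848]
    [+0.33920 +0.90851 -0.24405]
    [+0.26581 +0.15629 +0.95127]
t = (0.0314, -0.0821, 0.7435) m
M0: Pc = R·M0+t = (-0.06663, -0.03883, +0.73518); u = 480.7·(-0.06663)/0.73518 + 317.2 = 273.6309, v = 590.1·(-0.03883)/0.73518 + 237.3 = 206.1302
M1: Pc = R·M1+t = (+0.07053, +0.01273, +0.77558); u = 480.7·(+0.07053)/0.77558 + 317.2 = 360.9125, v = 590.1·(+0.01273)/0.77558 + 237.3 = 246.9825
M2: Pc = R·M2+t = (+0.12943, -0.12537, +0.75182); u = 480.7·(+0.12943)/0.75182 + 317.2 = 399.9574, v = 590.1·(-0.12537)/0.75182 + 237.3 = 138.9005
M3: Pc = R·M3+t = (-0.00773, -0.17693, +0.71142); u = 480.7·(-0.00773)/0.71142 + 317.2 = 311.9787, v = 590.1·(-0.17693)/0.71142 + 237.3 = 90.5458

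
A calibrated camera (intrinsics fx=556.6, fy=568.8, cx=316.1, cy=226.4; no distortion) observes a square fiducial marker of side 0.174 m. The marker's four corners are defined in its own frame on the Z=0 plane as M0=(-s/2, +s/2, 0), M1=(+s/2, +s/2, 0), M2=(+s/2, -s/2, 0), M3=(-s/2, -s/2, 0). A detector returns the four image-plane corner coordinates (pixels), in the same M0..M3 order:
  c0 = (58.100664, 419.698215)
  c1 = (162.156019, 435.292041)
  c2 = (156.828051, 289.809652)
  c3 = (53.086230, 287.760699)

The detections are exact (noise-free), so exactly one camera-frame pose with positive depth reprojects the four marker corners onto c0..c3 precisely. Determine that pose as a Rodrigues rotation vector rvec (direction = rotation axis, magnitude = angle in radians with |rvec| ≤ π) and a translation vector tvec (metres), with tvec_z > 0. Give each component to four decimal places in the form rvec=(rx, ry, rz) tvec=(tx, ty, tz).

Intrinsics K: fx=556.6, fy=568.8, cx=316.1, cy=226.4
Marker side s = 0.174 m; corners in marker frame (Z=0):
  M0 = (-0.0870, +0.0870, 0)
  M1 = (+0.0870, +0.0870, 0)
  M2 = (+0.0870, -0.0870, 0)
  M3 = (-0.0870, -0.0870, 0)
Detected image corners:
  c0 = (58.100664, 419.698215) px
  c1 = (162.156019, 435.292041) px
  c2 = (156.828051, 289.809652) px
  c3 = (53.086230, 287.760699) px
Planar DLT: solve 8×8 A·h = b for H (H[2,2]=1):
  H  [+536.69346 +30.81787 +105.00568]
  H  [-150.49677 +799.08532 +357.98864]
  H  [-0.56188 +0.01062 +1.00000]
B = K⁻¹H; ‖b₁‖=1.401543, ‖b₂‖=1.401542; λ = 2/(‖b₁‖+‖b₂‖) = 0.713500, sign → tz>0 ⇒ λ=+0.713500
r₁ = λ·B[:,0] = (+0.91566,-0.02921,-0.40090); r₂ = λ·B[:,1] = (+0.03520,+0.99935,+0.00758)
r₃ = r₁×r₂ = (+0.40042,-0.02105,+0.91609); SVD([r₁ r₂ r₃]) → R = UVᵀ:
  R  [+0.91566 +0.03520 +0.40042]
  R  [-0.02921 +0.99935 -0.02105]
  R  [-0.40090 +0.00758 +0.91609]
t = (-0.27060, +0.16506, +0.71350) m
tr R = 2.831099; θ = arccos((tr R − 1)/2) = 0.413924 rad = 23.716°
axis k = ((R−Rᵀ)₃₂, (R−Rᵀ)₁₃, (R−Rᵀ)₂₁) / (2 sinθ) = (+0.035592, +0.996153, -0.080075)
rvec = θ·k = (+0.014733, +0.412332, -0.033145)

rvec=(0.0147, 0.4123, -0.0331) tvec=(-0.2706, 0.1651, 0.7135)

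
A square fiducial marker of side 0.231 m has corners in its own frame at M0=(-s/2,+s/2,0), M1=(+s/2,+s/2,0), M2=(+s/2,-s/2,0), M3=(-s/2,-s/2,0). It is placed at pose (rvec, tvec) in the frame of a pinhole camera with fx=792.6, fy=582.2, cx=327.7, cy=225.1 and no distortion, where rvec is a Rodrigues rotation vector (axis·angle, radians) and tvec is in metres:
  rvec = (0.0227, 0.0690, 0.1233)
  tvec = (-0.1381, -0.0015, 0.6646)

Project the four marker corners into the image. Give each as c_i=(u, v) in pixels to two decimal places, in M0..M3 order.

Intrinsics K: fx=792.6, fy=582.2, cx=327.7, cy=225.1
Marker side s = 0.231 m; corners in marker frame (Z=0):
  M0 = (-0.1155, +0.1155, 0)
  M1 = (+0.1155, +0.1155, 0)
  M2 = (+0.1155, -0.1155, 0)
  M3 = (-0.1155, -0.1155, 0)
rvec = (0.0227, 0.0690, 0.1233), |rvec| = θ = 0.14311 rad = 8.199°
Rodrigues: sinθ=0.14262, 1−cosθ=0.01022; R = I + sinθ·[k]× + (1−cosθ)·[k]×²:
    [+0.99004 -0.12210 +0.07016]
    [+0.12366 +0.99215 -0.01838]
    [-0.06737 +0.02687 +0.99737]
t = (-0.1381, -0.0015, 0.6646) m
M0: Pc = R·M0+t = (-0.26655, +0.09881, +0.67548); u = 792.6·(-0.26655)/0.67548 + 327.7 = 14.9339, v = 582.2·(+0.09881)/0.67548 + 225.1 = 310.2651
M1: Pc = R·M1+t = (-0.03785, +0.12738, +0.65992); u = 792.6·(-0.03785)/0.65992 + 327.7 = 282.2364, v = 582.2·(+0.12738)/0.65992 + 225.1 = 337.4749
M2: Pc = R·M2+t = (-0.00965, -0.10181, +0.65372); u = 792.6·(-0.00965)/0.65372 + 327.7 = 316.0015, v = 582.2·(-0.10181)/0.65372 + 225.1 = 134.4271
M3: Pc = R·M3+t = (-0.23835, -0.13038, +0.66928); u = 792.6·(-0.23835)/0.66928 + 327.7 = 45.4350, v = 582.2·(-0.13038)/0.66928 + 225.1 = 111.6862

c0=(14.93, 310.27) c1=(282.24, 337.47) c2=(316.00, 134.43) c3=(45.43, 111.69)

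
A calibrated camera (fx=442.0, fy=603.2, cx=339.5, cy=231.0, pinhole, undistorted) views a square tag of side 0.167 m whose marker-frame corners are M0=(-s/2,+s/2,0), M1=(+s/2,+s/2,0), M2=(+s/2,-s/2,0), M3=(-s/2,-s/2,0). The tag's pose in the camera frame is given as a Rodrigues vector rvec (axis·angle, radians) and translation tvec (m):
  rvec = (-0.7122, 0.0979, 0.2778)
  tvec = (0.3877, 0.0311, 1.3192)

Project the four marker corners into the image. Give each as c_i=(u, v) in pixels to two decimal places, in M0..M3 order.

Intrinsics K: fx=442.0, fy=603.2, cx=339.5, cy=231.0
Marker side s = 0.167 m; corners in marker frame (Z=0):
  M0 = (-0.0835, +0.0835, 0)
  M1 = (+0.0835, +0.0835, 0)
  M2 = (+0.0835, -0.0835, 0)
  M3 = (-0.0835, -0.0835, 0)
rvec = (-0.7122, 0.0979, 0.2778), |rvec| = θ = 0.77070 rad = 44.158°
Rodrigues: sinθ=0.69664, 1−cosθ=0.28258; R = I + sinθ·[k]× + (1−cosθ)·[k]×²:
    [+0.95873 -0.28427 -0.00563]
    [+0.21793 +0.72198 +0.65670]
    [-0.18262 -0.63082 +0.75413]
t = (0.3877, 0.0311, 1.3192) m
M0: Pc = R·M0+t = (+0.28391, +0.07319, +1.28177); u = 442.0·(+0.28391)/1.28177 + 339.5 = 437.4017, v = 603.2·(+0.07319)/1.28177 + 231.0 = 265.4420
M1: Pc = R·M1+t = (+0.44402, +0.10958, +1.25128); u = 442.0·(+0.44402)/1.25128 + 339.5 = 496.3440, v = 603.2·(+0.10958)/1.25128 + 231.0 = 283.8262
M2: Pc = R·M2+t = (+0.49149, -0.01099, +1.35663); u = 442.0·(+0.49149)/1.35663 + 339.5 = 499.6318, v = 603.2·(-0.01099)/1.35663 + 231.0 = 226.1144
M3: Pc = R·M3+t = (+0.33138, -0.04738, +1.38712); u = 442.0·(+0.33138)/1.38712 + 339.5 = 445.0937, v = 603.2·(-0.04738)/1.38712 + 231.0 = 210.3953

c0=(437.40, 265.44) c1=(496.34, 283.83) c2=(499.63, 226.11) c3=(445.09, 210.40)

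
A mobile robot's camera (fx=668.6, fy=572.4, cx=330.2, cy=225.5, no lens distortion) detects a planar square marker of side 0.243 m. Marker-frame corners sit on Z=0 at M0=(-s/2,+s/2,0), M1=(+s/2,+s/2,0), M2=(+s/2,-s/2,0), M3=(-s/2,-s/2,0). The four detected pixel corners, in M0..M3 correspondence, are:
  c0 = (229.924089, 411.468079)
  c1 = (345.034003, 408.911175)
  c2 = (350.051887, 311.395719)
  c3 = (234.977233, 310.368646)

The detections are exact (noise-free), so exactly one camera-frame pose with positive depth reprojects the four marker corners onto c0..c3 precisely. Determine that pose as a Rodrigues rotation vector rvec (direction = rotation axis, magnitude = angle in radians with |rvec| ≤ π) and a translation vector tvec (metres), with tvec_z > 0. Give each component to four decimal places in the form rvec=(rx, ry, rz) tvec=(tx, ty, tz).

rvec=(0.0119, -0.2089, 0.0428) tvec=(-0.0819, 0.3297, 1.3973)

Intrinsics K: fx=668.6, fy=572.4, cx=330.2, cy=225.5
Marker side s = 0.243 m; corners in marker frame (Z=0):
  M0 = (-0.1215, +0.1215, 0)
  M1 = (+0.1215, +0.1215, 0)
  M2 = (+0.1215, -0.1215, 0)
  M3 = (-0.1215, -0.1215, 0)
Detected image corners:
  c0 = (229.924089, 411.468079) px
  c1 = (345.034003, 408.911175) px
  c2 = (350.051887, 311.395719) px
  c3 = (234.977233, 310.368646) px
Planar DLT: solve 8×8 A·h = b for H (H[2,2]=1):
  H  [+516.71210 -19.20169 +291.03389]
  H  [+50.40788 +410.42833 +360.56061]
  H  [+0.14856 +0.00524 +1.00000]
B = K⁻¹H; ‖b₁‖=0.715671, ‖b₂‖=0.715671; λ = 2/(‖b₁‖+‖b₂‖) = 1.397290, sign → tz>0 ⇒ λ=+1.397290
r₁ = λ·B[:,0] = (+0.97735,+0.04127,+0.20758); r₂ = λ·B[:,1] = (-0.04374,+0.99902,+0.00732)
r₃ = r₁×r₂ = (-0.20707,-0.01623,+0.97819); SVD([r₁ r₂ r₃]) → R = UVᵀ:
  R  [+0.97735 -0.04374 -0.20707]
  R  [+0.04127 +0.99902 -0.01623]
  R  [+0.20758 +0.00732 +0.97819]
t = (-0.08185, +0.32970, +1.39729) m
tr R = 2.954554; θ = arccos((tr R − 1)/2) = 0.213586 rad = 12.238°
axis k = ((R−Rᵀ)₃₂, (R−Rᵀ)₁₃, (R−Rᵀ)₂₁) / (2 sinθ) = (+0.055564, -0.978107, +0.200549)
rvec = θ·k = (+0.011868, -0.208910, +0.042834)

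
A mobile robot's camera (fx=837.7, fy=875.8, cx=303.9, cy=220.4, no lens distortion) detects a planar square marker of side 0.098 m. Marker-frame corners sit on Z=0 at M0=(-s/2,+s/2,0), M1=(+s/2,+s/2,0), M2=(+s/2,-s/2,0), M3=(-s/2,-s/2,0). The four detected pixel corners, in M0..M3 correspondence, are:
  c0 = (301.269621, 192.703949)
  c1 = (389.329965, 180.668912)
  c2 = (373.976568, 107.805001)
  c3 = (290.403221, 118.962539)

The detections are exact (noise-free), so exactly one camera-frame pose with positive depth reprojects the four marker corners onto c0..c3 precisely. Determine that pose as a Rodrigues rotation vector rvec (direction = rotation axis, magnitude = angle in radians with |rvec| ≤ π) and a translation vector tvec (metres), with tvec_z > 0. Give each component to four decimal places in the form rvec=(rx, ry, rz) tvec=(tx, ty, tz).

Intrinsics K: fx=837.7, fy=875.8, cx=303.9, cy=220.4
Marker side s = 0.098 m; corners in marker frame (Z=0):
  M0 = (-0.0490, +0.0490, 0)
  M1 = (+0.0490, +0.0490, 0)
  M2 = (+0.0490, -0.0490, 0)
  M3 = (-0.0490, -0.0490, 0)
Detected image corners:
  c0 = (301.269621, 192.703949) px
  c1 = (389.329965, 180.668912) px
  c2 = (373.976568, 107.805001) px
  c3 = (290.403221, 118.962539) px
Planar DLT: solve 8×8 A·h = b for H (H[2,2]=1):
  H  [+887.56295 -48.82140 +338.64917]
  H  [-112.68110 +667.08552 +149.05635]
  H  [+0.03686 -0.53916 +1.00000]
B = K⁻¹H; ‖b₁‖=1.055850, ‖b₂‖=1.055850; λ = 2/(‖b₁‖+‖b₂‖) = 0.947104, sign → tz>0 ⇒ λ=+0.947104
r₁ = λ·B[:,0] = (+0.99082,-0.13064,+0.03491); r₂ = λ·B[:,1] = (+0.13005,+0.84990,-0.51064)
r₃ = r₁×r₂ = (+0.03704,+0.51049,+0.85909); SVD([r₁ r₂ r₃]) → R = UVᵀ:
  R  [+0.99082 +0.13005 +0.03704]
  R  [-0.13064 +0.84990 +0.51049]
  R  [+0.03491 -0.51064 +0.85909]
t = (+0.03929, -0.07715, +0.94710) m
tr R = 2.699803; θ = arccos((tr R − 1)/2) = 0.554998 rad = 31.799°
axis k = ((R−Rᵀ)₃₂, (R−Rᵀ)₁₃, (R−Rᵀ)₂₁) / (2 sinθ) = (-0.968921, +0.002023, -0.247363)
rvec = θ·k = (-0.537749, +0.001123, -0.137286)

rvec=(-0.5377, 0.0011, -0.1373) tvec=(0.0393, -0.0772, 0.9471)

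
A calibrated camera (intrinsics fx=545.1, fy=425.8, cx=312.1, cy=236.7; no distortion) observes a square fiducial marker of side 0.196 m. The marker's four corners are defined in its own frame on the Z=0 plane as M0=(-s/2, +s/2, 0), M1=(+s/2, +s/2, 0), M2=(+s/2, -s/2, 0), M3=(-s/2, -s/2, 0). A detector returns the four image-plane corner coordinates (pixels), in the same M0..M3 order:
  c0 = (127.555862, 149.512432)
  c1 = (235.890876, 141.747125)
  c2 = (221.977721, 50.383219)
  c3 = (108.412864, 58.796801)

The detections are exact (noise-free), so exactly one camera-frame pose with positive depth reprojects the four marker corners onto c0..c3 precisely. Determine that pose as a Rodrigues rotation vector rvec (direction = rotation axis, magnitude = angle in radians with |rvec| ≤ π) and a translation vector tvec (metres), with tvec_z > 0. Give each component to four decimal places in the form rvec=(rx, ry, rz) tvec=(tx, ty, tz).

Intrinsics K: fx=545.1, fy=425.8, cx=312.1, cy=236.7
Marker side s = 0.196 m; corners in marker frame (Z=0):
  M0 = (-0.0980, +0.0980, 0)
  M1 = (+0.0980, +0.0980, 0)
  M2 = (+0.0980, -0.0980, 0)
  M3 = (-0.0980, -0.0980, 0)
Detected image corners:
  c0 = (127.555862, 149.512432) px
  c1 = (235.890876, 141.747125) px
  c2 = (221.977721, 50.383219) px
  c3 = (108.412864, 58.796801) px
Planar DLT: solve 8×8 A·h = b for H (H[2,2]=1):
  H  [+563.19254 +126.44382 +173.57561]
  H  [-42.71153 +488.78233 +101.19839]
  H  [-0.01477 +0.24269 +1.00000]
B = K⁻¹H; ‖b₁‖=1.045813, ‖b₂‖=1.045813; λ = 2/(‖b₁‖+‖b₂‖) = 0.956194, sign → tz>0 ⇒ λ=+0.956194
r₁ = λ·B[:,0] = (+0.99601,-0.08807,-0.01412); r₂ = λ·B[:,1] = (+0.08893,+0.96863,+0.23206)
r₃ = r₁×r₂ = (-0.00676,-0.23239,+0.97260); SVD([r₁ r₂ r₃]) → R = UVᵀ:
  R  [+0.99601 +0.08893 -0.00676]
  R  [-0.08807 +0.96863 -0.23239]
  R  [-0.01412 +0.23206 +0.97260]
t = (-0.24299, -0.30429, +0.95619) m
tr R = 2.937240; θ = arccos((tr R − 1)/2) = 0.251180 rad = 14.392°
axis k = ((R−Rᵀ)₃₂, (R−Rᵀ)₁₃, (R−Rᵀ)₂₁) / (2 sinθ) = (+0.934342, +0.014802, -0.356070)
rvec = θ·k = (+0.234688, +0.003718, -0.089438)

rvec=(0.2347, 0.0037, -0.0894) tvec=(-0.2430, -0.3043, 0.9562)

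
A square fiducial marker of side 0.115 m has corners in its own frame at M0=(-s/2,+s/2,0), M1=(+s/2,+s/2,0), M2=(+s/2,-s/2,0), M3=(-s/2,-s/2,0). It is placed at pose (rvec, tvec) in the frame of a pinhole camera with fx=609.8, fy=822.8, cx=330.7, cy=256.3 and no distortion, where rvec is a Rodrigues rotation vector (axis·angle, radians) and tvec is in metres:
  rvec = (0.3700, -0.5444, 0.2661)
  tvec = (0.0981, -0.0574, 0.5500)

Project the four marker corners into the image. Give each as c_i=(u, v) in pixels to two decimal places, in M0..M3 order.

c0=(366.23, 234.55) c1=(459.28, 260.26) c2=(508.58, 109.92) c3=(415.95, 63.82)

Intrinsics K: fx=609.8, fy=822.8, cx=330.7, cy=256.3
Marker side s = 0.115 m; corners in marker frame (Z=0):
  M0 = (-0.0575, +0.0575, 0)
  M1 = (+0.0575, +0.0575, 0)
  M2 = (+0.0575, -0.0575, 0)
  M3 = (-0.0575, -0.0575, 0)
rvec = (0.3700, -0.5444, 0.2661), |rvec| = θ = 0.70999 rad = 40.679°
Rodrigues: sinθ=0.65182, 1−cosθ=0.24163; R = I + sinθ·[k]× + (1−cosθ)·[k]×²:
    [+0.82399 -0.34085 -0.45261]
    [+0.14775 +0.90044 -0.40913]
    [+0.54700 +0.27025 +0.79231]
t = (0.0981, -0.0574, 0.5500) m
M0: Pc = R·M0+t = (+0.03112, -0.01412, +0.53409); u = 609.8·(+0.03112)/0.53409 + 330.7 = 366.2330, v = 822.8·(-0.01412)/0.53409 + 256.3 = 234.5465
M1: Pc = R·M1+t = (+0.12588, +0.00287, +0.59699); u = 609.8·(+0.12588)/0.59699 + 330.7 = 459.2812, v = 822.8·(+0.00287)/0.59699 + 256.3 = 260.2562
M2: Pc = R·M2+t = (+0.16508, -0.10068, +0.56591); u = 609.8·(+0.16508)/0.56591 + 330.7 = 508.5807, v = 822.8·(-0.10068)/0.56591 + 256.3 = 109.9186
M3: Pc = R·M3+t = (+0.07032, -0.11767, +0.50301); u = 609.8·(+0.07032)/0.50301 + 330.7 = 415.9488, v = 822.8·(-0.11767)/0.50301 + 256.3 = 63.8196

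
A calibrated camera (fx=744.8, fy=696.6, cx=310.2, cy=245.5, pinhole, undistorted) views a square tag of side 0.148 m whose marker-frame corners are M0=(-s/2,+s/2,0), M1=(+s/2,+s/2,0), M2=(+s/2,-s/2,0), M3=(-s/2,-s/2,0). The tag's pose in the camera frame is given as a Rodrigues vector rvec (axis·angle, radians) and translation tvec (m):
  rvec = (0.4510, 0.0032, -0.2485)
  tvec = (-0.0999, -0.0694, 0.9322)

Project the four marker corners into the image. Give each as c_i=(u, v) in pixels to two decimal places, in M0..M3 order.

c0=(191.73, 254.52) c1=(302.06, 229.15) c2=(272.15, 127.84) c3=(154.34, 155.96)

Intrinsics K: fx=744.8, fy=696.6, cx=310.2, cy=245.5
Marker side s = 0.148 m; corners in marker frame (Z=0):
  M0 = (-0.0740, +0.0740, 0)
  M1 = (+0.0740, +0.0740, 0)
  M2 = (+0.0740, -0.0740, 0)
  M3 = (-0.0740, -0.0740, 0)
rvec = (0.4510, 0.0032, -0.2485), |rvec| = θ = 0.51494 rad = 29.504°
Rodrigues: sinθ=0.49248, 1−cosθ=0.12968; R = I + sinθ·[k]× + (1−cosθ)·[k]×²:
    [+0.96980 +0.23837 -0.05175]
    [-0.23696 +0.87033 -0.43172]
    [-0.05787 +0.43094 +0.90052]
t = (-0.0999, -0.0694, 0.9322) m
M0: Pc = R·M0+t = (-0.15403, +0.01254, +0.96837); u = 744.8·(-0.15403)/0.96837 + 310.2 = 191.7349, v = 696.6·(+0.01254)/0.96837 + 245.5 = 254.5200
M1: Pc = R·M1+t = (-0.01050, -0.02253, +0.95981); u = 744.8·(-0.01050)/0.95981 + 310.2 = 302.0553, v = 696.6·(-0.02253)/0.95981 + 245.5 = 229.1480
M2: Pc = R·M2+t = (-0.04577, -0.15134, +0.89603); u = 744.8·(-0.04577)/0.89603 + 310.2 = 272.1512, v = 696.6·(-0.15134)/0.89603 + 245.5 = 127.8443
M3: Pc = R·M3+t = (-0.18930, -0.11627, +0.90459); u = 744.8·(-0.18930)/0.90459 + 310.2 = 154.3357, v = 696.6·(-0.11627)/0.90459 + 245.5 = 155.9644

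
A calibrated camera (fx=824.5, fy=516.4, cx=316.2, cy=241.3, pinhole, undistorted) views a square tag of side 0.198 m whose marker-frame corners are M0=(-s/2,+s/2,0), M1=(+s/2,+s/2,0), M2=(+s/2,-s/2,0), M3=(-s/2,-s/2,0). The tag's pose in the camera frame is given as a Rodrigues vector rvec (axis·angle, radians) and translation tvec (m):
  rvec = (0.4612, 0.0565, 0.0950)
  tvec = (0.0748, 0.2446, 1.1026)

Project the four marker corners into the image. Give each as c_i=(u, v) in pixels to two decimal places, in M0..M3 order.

Intrinsics K: fx=824.5, fy=516.4, cx=316.2, cy=241.3
Marker side s = 0.198 m; corners in marker frame (Z=0):
  M0 = (-0.0990, +0.0990, 0)
  M1 = (+0.0990, +0.0990, 0)
  M2 = (+0.0990, -0.0990, 0)
  M3 = (-0.0990, -0.0990, 0)
rvec = (0.4612, 0.0565, 0.0950), |rvec| = θ = 0.47426 rad = 27.173°
Rodrigues: sinθ=0.45668, 1−cosθ=0.11037; R = I + sinθ·[k]× + (1−cosθ)·[k]×²:
    [+0.99401 -0.07869 +0.07591]
    [+0.10427 +0.89120 -0.44147]
    [-0.03291 +0.44674 +0.89406]
t = (0.0748, 0.2446, 1.1026) m
M0: Pc = R·M0+t = (-0.03140, +0.32251, +1.15008); u = 824.5·(-0.03140)/1.15008 + 316.2 = 293.6914, v = 516.4·(+0.32251)/1.15008 + 241.3 = 386.1087
M1: Pc = R·M1+t = (+0.16542, +0.34315, +1.14357); u = 824.5·(+0.16542)/1.14357 + 316.2 = 435.4630, v = 516.4·(+0.34315)/1.14357 + 241.3 = 396.2561
M2: Pc = R·M2+t = (+0.18100, +0.16669, +1.05512); u = 824.5·(+0.18100)/1.05512 + 316.2 = 457.6367, v = 516.4·(+0.16669)/1.05512 + 241.3 = 322.8841
M3: Pc = R·M3+t = (-0.01582, +0.14605, +1.06163); u = 824.5·(-0.01582)/1.06163 + 316.2 = 303.9167, v = 516.4·(+0.14605)/1.06163 + 241.3 = 312.3415

c0=(293.69, 386.11) c1=(435.46, 396.26) c2=(457.64, 322.88) c3=(303.92, 312.34)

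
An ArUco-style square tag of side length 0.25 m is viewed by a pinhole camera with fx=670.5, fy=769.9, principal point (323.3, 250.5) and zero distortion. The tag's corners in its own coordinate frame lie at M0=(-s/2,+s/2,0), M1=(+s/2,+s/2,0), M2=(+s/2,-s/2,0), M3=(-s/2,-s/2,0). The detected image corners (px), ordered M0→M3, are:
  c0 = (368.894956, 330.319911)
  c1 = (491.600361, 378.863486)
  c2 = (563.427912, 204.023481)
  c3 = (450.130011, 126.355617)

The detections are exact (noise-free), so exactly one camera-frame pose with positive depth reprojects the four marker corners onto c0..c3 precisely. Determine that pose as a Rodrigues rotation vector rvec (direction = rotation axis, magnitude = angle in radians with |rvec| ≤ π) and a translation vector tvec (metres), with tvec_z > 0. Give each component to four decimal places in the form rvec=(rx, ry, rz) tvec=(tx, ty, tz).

rvec=(0.1820, -0.5634, 0.3923) tvec=(0.2070, 0.0151, 0.9297)

Intrinsics K: fx=670.5, fy=769.9, cx=323.3, cy=250.5
Marker side s = 0.25 m; corners in marker frame (Z=0):
  M0 = (-0.1250, +0.1250, 0)
  M1 = (+0.1250, +0.1250, 0)
  M2 = (+0.1250, -0.1250, 0)
  M3 = (-0.1250, -0.1250, 0)
Detected image corners:
  c0 = (368.894956, 330.319911) px
  c1 = (491.600361, 378.863486) px
  c2 = (563.427912, 204.023481) px
  c3 = (450.130011, 126.355617) px
Planar DLT: solve 8×8 A·h = b for H (H[2,2]=1):
  H  [+750.06188 -273.90075 +472.57313]
  H  [+406.09891 +770.39131 +263.00903]
  H  [+0.59315 +0.06580 +1.00000]
B = K⁻¹H; ‖b₁‖=1.075649, ‖b₂‖=1.075649; λ = 2/(‖b₁‖+‖b₂‖) = 0.929671, sign → tz>0 ⇒ λ=+0.929671
r₁ = λ·B[:,0] = (+0.77410,+0.31095,+0.55144); r₂ = λ·B[:,1] = (-0.40927,+0.91036,+0.06117)
r₃ = r₁×r₂ = (-0.48298,-0.27304,+0.83197); SVD([r₁ r₂ r₃]) → R = UVᵀ:
  R  [+0.77410 -0.40927 -0.48298]
  R  [+0.31095 +0.91036 -0.27304]
  R  [+0.55144 +0.06117 +0.83197]
t = (+0.20697, +0.01510, +0.92967) m
tr R = 2.516425; θ = arccos((tr R − 1)/2) = 0.710229 rad = 40.693°
axis k = ((R−Rᵀ)₃₂, (R−Rᵀ)₁₃, (R−Rᵀ)₂₁) / (2 sinθ) = (+0.256299, -0.793260, +0.552313)
rvec = θ·k = (+0.182031, -0.563396, +0.392268)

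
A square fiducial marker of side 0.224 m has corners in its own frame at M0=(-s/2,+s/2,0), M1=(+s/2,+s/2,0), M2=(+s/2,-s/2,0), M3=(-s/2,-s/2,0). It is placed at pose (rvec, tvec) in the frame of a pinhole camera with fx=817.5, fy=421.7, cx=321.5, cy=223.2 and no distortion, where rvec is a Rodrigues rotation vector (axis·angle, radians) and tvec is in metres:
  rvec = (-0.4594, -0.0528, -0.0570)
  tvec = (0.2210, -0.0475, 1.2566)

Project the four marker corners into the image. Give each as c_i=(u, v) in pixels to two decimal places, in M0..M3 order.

c0=(401.08, 243.42) c1=(550.50, 239.83) c2=(523.93, 174.22) c3=(385.60, 176.81)

Intrinsics K: fx=817.5, fy=421.7, cx=321.5, cy=223.2
Marker side s = 0.224 m; corners in marker frame (Z=0):
  M0 = (-0.1120, +0.1120, 0)
  M1 = (+0.1120, +0.1120, 0)
  M2 = (+0.1120, -0.1120, 0)
  M3 = (-0.1120, -0.1120, 0)
rvec = (-0.4594, -0.0528, -0.0570), |rvec| = θ = 0.46592 rad = 26.695°
Rodrigues: sinθ=0.44925, 1−cosθ=0.10659; R = I + sinθ·[k]× + (1−cosθ)·[k]×²:
    [+0.99704 +0.06687 -0.03805]
    [-0.04305 +0.89478 +0.44444]
    [+0.06377 -0.44148 +0.89500]
t = (0.2210, -0.0475, 1.2566) m
M0: Pc = R·M0+t = (+0.11682, +0.05754, +1.20001); u = 817.5·(+0.11682)/1.20001 + 321.5 = 401.0838, v = 421.7·(+0.05754)/1.20001 + 223.2 = 243.4191
M1: Pc = R·M1+t = (+0.34016, +0.04789, +1.21430); u = 817.5·(+0.34016)/1.21430 + 321.5 = 550.5040, v = 421.7·(+0.04789)/1.21430 + 223.2 = 239.8324
M2: Pc = R·M2+t = (+0.32518, -0.15254, +1.31319); u = 817.5·(+0.32518)/1.31319 + 321.5 = 523.9337, v = 421.7·(-0.15254)/1.31319 + 223.2 = 174.2164
M3: Pc = R·M3+t = (+0.10184, -0.14289, +1.29890); u = 817.5·(+0.10184)/1.29890 + 321.5 = 385.5973, v = 421.7·(-0.14289)/1.29890 + 223.2 = 176.8085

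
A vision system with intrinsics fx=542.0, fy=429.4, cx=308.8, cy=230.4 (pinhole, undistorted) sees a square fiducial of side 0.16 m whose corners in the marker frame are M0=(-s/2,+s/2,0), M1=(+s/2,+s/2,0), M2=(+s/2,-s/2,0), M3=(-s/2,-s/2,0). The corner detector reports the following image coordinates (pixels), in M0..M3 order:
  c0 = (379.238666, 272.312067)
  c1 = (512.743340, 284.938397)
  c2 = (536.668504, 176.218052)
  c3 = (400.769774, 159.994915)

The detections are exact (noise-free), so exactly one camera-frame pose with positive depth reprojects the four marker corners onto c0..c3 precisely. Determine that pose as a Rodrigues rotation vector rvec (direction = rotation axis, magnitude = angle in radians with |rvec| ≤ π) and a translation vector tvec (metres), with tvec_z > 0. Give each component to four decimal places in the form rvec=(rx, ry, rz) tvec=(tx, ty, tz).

Intrinsics K: fx=542.0, fy=429.4, cx=308.8, cy=230.4
Marker side s = 0.16 m; corners in marker frame (Z=0):
  M0 = (-0.0800, +0.0800, 0)
  M1 = (+0.0800, +0.0800, 0)
  M2 = (+0.0800, -0.0800, 0)
  M3 = (-0.0800, -0.0800, 0)
Detected image corners:
  c0 = (379.238666, 272.312067) px
  c1 = (512.743340, 284.938397) px
  c2 = (536.668504, 176.218052) px
  c3 = (400.769774, 159.994915) px
Planar DLT: solve 8×8 A·h = b for H (H[2,2]=1):
  H  [+926.33622 -77.09418 +458.22164]
  H  [+131.31273 +722.35393 +224.10144]
  H  [+0.18484 +0.14227 +1.00000]
B = K⁻¹H; ‖b₁‖=1.627584, ‖b₂‖=1.627584; λ = 2/(‖b₁‖+‖b₂‖) = 0.614408, sign → tz>0 ⇒ λ=+0.614408
r₁ = λ·B[:,0] = (+0.98539,+0.12695,+0.11356); r₂ = λ·B[:,1] = (-0.13720,+0.98668,+0.08741)
r₃ = r₁×r₂ = (-0.10095,-0.10171,+0.98968); SVD([r₁ r₂ r₃]) → R = UVᵀ:
  R  [+0.98539 -0.13720 -0.10095]
  R  [+0.12695 +0.98668 -0.10171]
  R  [+0.11356 +0.08741 +0.98968]
t = (+0.16938, -0.00901, +0.61441) m
tr R = 2.961744; θ = arccos((tr R − 1)/2) = 0.195905 rad = 11.225°
axis k = ((R−Rᵀ)₃₂, (R−Rᵀ)₁₃, (R−Rᵀ)₂₁) / (2 sinθ) = (+0.485796, -0.551026, +0.678508)
rvec = θ·k = (+0.095170, -0.107949, +0.132923)

rvec=(0.0952, -0.1079, 0.1329) tvec=(0.1694, -0.0090, 0.6144)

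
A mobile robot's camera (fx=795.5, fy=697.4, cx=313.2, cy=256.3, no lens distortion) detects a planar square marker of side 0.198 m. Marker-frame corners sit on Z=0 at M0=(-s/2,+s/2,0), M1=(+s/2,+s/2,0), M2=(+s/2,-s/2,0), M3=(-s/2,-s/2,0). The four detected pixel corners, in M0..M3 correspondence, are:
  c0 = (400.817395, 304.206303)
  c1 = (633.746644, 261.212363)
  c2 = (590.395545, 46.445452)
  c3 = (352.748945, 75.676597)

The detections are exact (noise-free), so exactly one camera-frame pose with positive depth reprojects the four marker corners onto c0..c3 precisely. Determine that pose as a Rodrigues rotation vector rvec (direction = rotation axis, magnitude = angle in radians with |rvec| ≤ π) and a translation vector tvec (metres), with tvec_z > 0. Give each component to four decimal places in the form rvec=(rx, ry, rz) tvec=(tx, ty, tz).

rvec=(0.0056, -0.1997, -0.1864) tvec=(0.1430, -0.0745, 0.6146)

Intrinsics K: fx=795.5, fy=697.4, cx=313.2, cy=256.3
Marker side s = 0.198 m; corners in marker frame (Z=0):
  M0 = (-0.0990, +0.0990, 0)
  M1 = (+0.0990, +0.0990, 0)
  M2 = (+0.0990, -0.0990, 0)
  M3 = (-0.0990, -0.0990, 0)
Detected image corners:
  c0 = (400.817395, 304.206303) px
  c1 = (633.746644, 261.212363) px
  c2 = (590.395545, 46.445452) px
  c3 = (352.748945, 75.676597) px
Planar DLT: solve 8×8 A·h = b for H (H[2,2]=1):
  H  [+1346.47898 +249.81105 +498.24222]
  H  [-127.52287 +1125.05529 +171.74217]
  H  [+0.31997 +0.03910 +1.00000]
B = K⁻¹H; ‖b₁‖=1.626966, ‖b₂‖=1.626966; λ = 2/(‖b₁‖+‖b₂‖) = 0.614641, sign → tz>0 ⇒ λ=+0.614641
r₁ = λ·B[:,0] = (+0.96292,-0.18467,+0.19667); r₂ = λ·B[:,1] = (+0.18355,+0.98272,+0.02403)
r₃ = r₁×r₂ = (-0.19771,+0.01296,+0.98018); SVD([r₁ r₂ r₃]) → R = UVᵀ:
  R  [+0.96292 +0.18355 -0.19771]
  R  [-0.18467 +0.98272 +0.01296]
  R  [+0.19667 +0.02403 +0.98018]
t = (+0.14297, -0.07452, +0.61464) m
tr R = 2.925814; θ = arccos((tr R − 1)/2) = 0.273220 rad = 15.654°
axis k = ((R−Rᵀ)₃₂, (R−Rᵀ)₁₃, (R−Rᵀ)₂₁) / (2 sinθ) = (+0.020516, -0.730772, -0.682313)
rvec = θ·k = (+0.005605, -0.199661, -0.186421)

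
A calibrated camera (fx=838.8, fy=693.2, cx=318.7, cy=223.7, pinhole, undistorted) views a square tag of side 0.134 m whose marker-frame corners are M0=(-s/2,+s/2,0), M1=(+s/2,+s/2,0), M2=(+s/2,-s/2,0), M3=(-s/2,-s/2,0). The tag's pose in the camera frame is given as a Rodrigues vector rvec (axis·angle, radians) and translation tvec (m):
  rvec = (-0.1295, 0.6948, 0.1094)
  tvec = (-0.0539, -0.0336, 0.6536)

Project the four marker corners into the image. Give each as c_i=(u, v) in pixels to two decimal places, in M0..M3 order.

c0=(179.60, 252.43) c1=(301.52, 265.31) c2=(328.00, 115.84) c3=(204.74, 121.52)

Intrinsics K: fx=838.8, fy=693.2, cx=318.7, cy=223.7
Marker side s = 0.134 m; corners in marker frame (Z=0):
  M0 = (-0.0670, +0.0670, 0)
  M1 = (+0.0670, +0.0670, 0)
  M2 = (+0.0670, -0.0670, 0)
  M3 = (-0.0670, -0.0670, 0)
rvec = (-0.1295, 0.6948, 0.1094), |rvec| = θ = 0.71518 rad = 40.977°
Rodrigues: sinθ=0.65576, 1−cosθ=0.24503; R = I + sinθ·[k]× + (1−cosθ)·[k]×²:
    [+0.76301 -0.14341 +0.63028]
    [+0.05721 +0.98623 +0.15515]
    [-0.64385 -0.08233 +0.76071]
t = (-0.0539, -0.0336, 0.6536) m
M0: Pc = R·M0+t = (-0.11463, +0.02864, +0.69122); u = 838.8·(-0.11463)/0.69122 + 318.7 = 179.5960, v = 693.2·(+0.02864)/0.69122 + 223.7 = 252.4267
M1: Pc = R·M1+t = (-0.01239, +0.03631, +0.60495); u = 838.8·(-0.01239)/0.60495 + 318.7 = 301.5244, v = 693.2·(+0.03631)/0.60495 + 223.7 = 265.3077
M2: Pc = R·M2+t = (+0.00683, -0.09584, +0.61598); u = 838.8·(+0.00683)/0.61598 + 318.7 = 328.0009, v = 693.2·(-0.09584)/0.61598 + 223.7 = 115.8396
M3: Pc = R·M3+t = (-0.09541, -0.10351, +0.70225); u = 838.8·(-0.09541)/0.70225 + 318.7 = 204.7351, v = 693.2·(-0.10351)/0.70225 + 223.7 = 121.5241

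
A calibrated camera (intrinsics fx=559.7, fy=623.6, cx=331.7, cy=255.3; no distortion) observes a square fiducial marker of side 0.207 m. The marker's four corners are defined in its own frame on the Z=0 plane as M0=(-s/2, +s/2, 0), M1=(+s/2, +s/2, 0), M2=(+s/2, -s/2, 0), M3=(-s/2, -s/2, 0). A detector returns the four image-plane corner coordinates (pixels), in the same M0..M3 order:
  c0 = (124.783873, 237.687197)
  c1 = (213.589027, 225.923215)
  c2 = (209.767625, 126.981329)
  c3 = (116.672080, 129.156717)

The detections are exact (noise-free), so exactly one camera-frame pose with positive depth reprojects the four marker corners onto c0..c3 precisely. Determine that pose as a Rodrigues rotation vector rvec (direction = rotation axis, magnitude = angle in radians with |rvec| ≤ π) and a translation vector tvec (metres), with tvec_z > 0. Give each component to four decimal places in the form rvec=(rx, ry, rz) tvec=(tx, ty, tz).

Intrinsics K: fx=559.7, fy=623.6, cx=331.7, cy=255.3
Marker side s = 0.207 m; corners in marker frame (Z=0):
  M0 = (-0.1035, +0.1035, 0)
  M1 = (+0.1035, +0.1035, 0)
  M2 = (+0.1035, -0.1035, 0)
  M3 = (-0.1035, -0.1035, 0)
Detected image corners:
  c0 = (124.783873, 237.687197) px
  c1 = (213.589027, 225.923215) px
  c2 = (209.767625, 126.981329) px
  c3 = (116.672080, 129.156717) px
Planar DLT: solve 8×8 A·h = b for H (H[2,2]=1):
  H  [+515.58481 +61.19313 +168.42842]
  H  [+48.59440 +535.61644 +180.83271]
  H  [+0.45982 +0.19772 +1.00000]
B = K⁻¹H; ‖b₁‖=0.802734, ‖b₂‖=0.802734; λ = 2/(‖b₁‖+‖b₂‖) = 1.245742, sign → tz>0 ⇒ λ=+1.245742
r₁ = λ·B[:,0] = (+0.80808,-0.13743,+0.57281); r₂ = λ·B[:,1] = (-0.00977,+0.96914,+0.24631)
r₃ = r₁×r₂ = (-0.58899,-0.20464,+0.78180); SVD([r₁ r₂ r₃]) → R = UVᵀ:
  R  [+0.80808 -0.00977 -0.58899]
  R  [-0.13743 +0.96914 -0.20464]
  R  [+0.57281 +0.24631 +0.78180]
t = (-0.36340, -0.14876, +1.24574) m
tr R = 2.559024; θ = arccos((tr R − 1)/2) = 0.676910 rad = 38.784°
axis k = ((R−Rᵀ)₃₂, (R−Rᵀ)₁₃, (R−Rᵀ)₂₁) / (2 sinθ) = (+0.359962, -0.927385, -0.101901)
rvec = θ·k = (+0.243662, -0.627756, -0.068978)

rvec=(0.2437, -0.6278, -0.0690) tvec=(-0.3634, -0.1488, 1.2457)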